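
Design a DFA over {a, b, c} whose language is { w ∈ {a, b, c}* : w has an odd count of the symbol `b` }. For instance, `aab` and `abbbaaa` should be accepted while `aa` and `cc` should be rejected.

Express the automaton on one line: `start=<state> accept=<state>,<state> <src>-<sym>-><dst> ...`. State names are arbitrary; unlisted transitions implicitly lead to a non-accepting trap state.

Keep the running count of `b`s modulo 2: each `b` advances along the cycle q0 → q1 → q0 while other symbols loop. Accept at q1.
A 2-state machine:
        a   b   c  
>  q0   q0  q1  q0 
 * q1   q1  q0  q1 
(> = start, * = accepting)

start=q0 accept=q1 q0-a->q0 q0-b->q1 q0-c->q0 q1-a->q1 q1-b->q0 q1-c->q1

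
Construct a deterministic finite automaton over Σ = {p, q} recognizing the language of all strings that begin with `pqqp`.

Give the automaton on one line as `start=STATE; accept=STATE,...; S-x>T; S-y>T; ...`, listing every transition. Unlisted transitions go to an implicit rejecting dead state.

Walk along `pqqp` while the input agrees: from s0 take `p` to s1, and so on. Any deviation drops to the rejecting sink s5. Once s4 is reached the prefix is confirmed and every continuation is accepted.
With 6 states:
        p   q  
>  s0   s1  s5 
   s1   s5  s2 
   s2   s5  s3 
   s3   s4  s5 
 * s4   s4  s4 
   s5   s5  s5 
(> = start, * = accepting)

start=s0; accept=s4; s0-p>s1; s0-q>s5; s1-p>s5; s1-q>s2; s2-p>s5; s2-q>s3; s3-p>s4; s3-q>s5; s4-p>s4; s4-q>s4; s5-p>s5; s5-q>s5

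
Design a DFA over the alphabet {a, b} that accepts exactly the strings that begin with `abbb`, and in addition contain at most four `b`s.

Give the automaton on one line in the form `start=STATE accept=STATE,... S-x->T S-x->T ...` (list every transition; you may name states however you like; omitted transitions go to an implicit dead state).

start=S0 accept=S8,S10 S0-a->S1 S0-b->S2 S1-a->S3 S1-b->S4 S2-a->S2 S2-b->S5 S3-a->S3 S3-b->S2 S4-a->S2 S4-b->S6 S5-a->S5 S5-b->S7 S6-a->S5 S6-b->S8 S7-a->S7 S7-b->S9 S8-a->S8 S8-b->S10 S9-a->S9 S9-b->S11 S10-a->S10 S10-b->S12 S11-a->S11 S11-b->S11 S12-a->S12 S12-b->S12

Run two small machines in parallel and take their product. The first has 6 states tracking whether the input so far still matches the prefix `abbb`; the second has 6 states tracking the count of `b`s, saturating at 5. A product state is a pair (one from each), accepting exactly when both do.
A 13-state machine:
          a    b  
>  S0     S1   S2 
   S1     S3   S4 
   S2     S2   S5 
   S3     S3   S2 
   S4     S2   S6 
   S5     S5   S7 
   S6     S5   S8 
   S7     S7   S9 
 * S8     S8  S10 
   S9     S9  S11 
 * S10   S10  S12 
   S11   S11  S11 
   S12   S12  S12 
(> = start, * = accepting)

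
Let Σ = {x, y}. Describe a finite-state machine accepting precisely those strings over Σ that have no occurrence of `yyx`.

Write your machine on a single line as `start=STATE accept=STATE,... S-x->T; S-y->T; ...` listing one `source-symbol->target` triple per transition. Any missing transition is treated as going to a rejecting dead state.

This is the complement of 'contains `yyx`'. Use the same substring-matching states — q0 through q3 holding how much of `yyx` has just been matched — but flip the accepting set: everything except the trap q3 accepts.
A 4-state machine:
        x   y  
>* q0   q0  q1 
 * q1   q0  q2 
 * q2   q3  q2 
   q3   q3  q3 
(> = start, * = accepting)

start=q0; accept=q0,q1,q2; q0-x->q0; q0-y->q1; q1-x->q0; q1-y->q2; q2-x->q3; q2-y->q2; q3-x->q3; q3-y->q3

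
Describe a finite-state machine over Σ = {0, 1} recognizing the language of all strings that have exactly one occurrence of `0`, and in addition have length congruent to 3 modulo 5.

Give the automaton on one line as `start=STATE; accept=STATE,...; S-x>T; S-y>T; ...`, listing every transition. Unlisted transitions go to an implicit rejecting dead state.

start=S0; accept=S7; S0-0>S1; S0-1>S2; S1-0>S3; S1-1>S4; S2-0>S4; S2-1>S5; S3-0>S6; S3-1>S6; S4-0>S6; S4-1>S7; S5-0>S7; S5-1>S8; S6-0>S9; S6-1>S9; S7-0>S9; S7-1>S10; S8-0>S10; S8-1>S11; S9-0>S12; S9-1>S12; S10-0>S12; S10-1>S13; S11-0>S13; S11-1>S0; S12-0>S14; S12-1>S14; S13-0>S14; S13-1>S1; S14-0>S3; S14-1>S3

Build one automaton per condition and run them in lockstep. One (3 states) tracks the count of `0`s, saturating at 2; the other (5 states) tracks the input length modulo 5. Each combined state is a pair, one component from each; accept when both components accept.
With 15 states:
          0    1  
>  S0     S1   S2 
   S1     S3   S4 
   S2     S4   S5 
   S3     S6   S6 
   S4     S6   S7 
   S5     S7   S8 
   S6     S9   S9 
 * S7     S9  S10 
   S8    S10  S11 
   S9    S12  S12 
   S10   S12  S13 
   S11   S13   S0 
   S12   S14  S14 
   S13   S14   S1 
   S14    S3   S3 
(> = start, * = accepting)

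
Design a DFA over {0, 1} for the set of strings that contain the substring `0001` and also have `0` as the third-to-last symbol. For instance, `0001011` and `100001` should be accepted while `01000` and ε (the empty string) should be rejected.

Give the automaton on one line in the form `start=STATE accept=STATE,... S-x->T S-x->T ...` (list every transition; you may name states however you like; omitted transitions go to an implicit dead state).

start=s0 accept=s15,s16,s17,s22 s0-0->s1 s0-1->s2 s1-0->s3 s1-1->s4 s2-0->s5 s2-1->s6 s3-0->s7 s3-1->s8 s4-0->s9 s4-1->s10 s5-0->s11 s5-1->s12 s6-0->s13 s6-1->s14 s7-0->s7 s7-1->s15 s8-0->s9 s8-1->s10 s9-0->s11 s9-1->s12 s10-0->s13 s10-1->s14 s11-0->s7 s11-1->s8 s12-0->s9 s12-1->s10 s13-0->s11 s13-1->s12 s14-0->s13 s14-1->s14 s15-0->s16 s15-1->s17 s16-0->s18 s16-1->s19 s17-0->s20 s17-1->s21 s18-0->s22 s18-1->s15 s19-0->s16 s19-1->s17 s20-0->s18 s20-1->s19 s21-0->s20 s21-1->s21 s22-0->s22 s22-1->s15

Handle the two conditions separately and then intersect. The first has 5 states tracking whether and how much of `0001` has been seen; the second has 15 states tracking the last 3 symbols read. A product state is a pair (one from each), accepting exactly when both do.
With 23 states:
          0    1  
>  s0     s1   s2 
   s1     s3   s4 
   s2     s5   s6 
   s3     s7   s8 
   s4     s9  s10 
   s5    s11  s12 
   s6    s13  s14 
   s7     s7  s15 
   s8     s9  s10 
   s9    s11  s12 
   s10   s13  s14 
   s11    s7   s8 
   s12    s9  s10 
   s13   s11  s12 
   s14   s13  s14 
 * s15   s16  s17 
 * s16   s18  s19 
 * s17   s20  s21 
   s18   s22  s15 
   s19   s16  s17 
   s20   s18  s19 
   s21   s20  s21 
 * s22   s22  s15 
(> = start, * = accepting)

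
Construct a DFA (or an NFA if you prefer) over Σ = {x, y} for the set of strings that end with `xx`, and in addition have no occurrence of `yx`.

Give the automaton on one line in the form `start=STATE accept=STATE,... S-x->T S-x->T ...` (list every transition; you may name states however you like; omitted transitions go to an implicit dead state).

start=A accept=D A-x->B A-y->C B-x->D B-y->C C-x->C C-y->C D-x->D D-y->C

Handle the two conditions separately and then intersect. The first has 3 states tracking how much of the suffix `xx` has currently been matched; the second has 3 states tracking partial matches of the forbidden pattern `yx`. A product state is a pair (one from each), accepting exactly when both do. After merging equivalent states the machine shrinks.
With 4 states:
       x  y 
>  A   B  C 
   B   D  C 
   C   C  C 
 * D   D  C 
(> = start, * = accepting)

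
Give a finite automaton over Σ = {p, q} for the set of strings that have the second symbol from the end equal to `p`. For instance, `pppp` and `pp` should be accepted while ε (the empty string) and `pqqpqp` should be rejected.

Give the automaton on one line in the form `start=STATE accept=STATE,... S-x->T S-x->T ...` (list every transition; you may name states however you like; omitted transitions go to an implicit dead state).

A DFA must remember the last 2 symbols (since which symbol is second-to-last isn't known until the input ends). Use one state per possible window of the last ≤2 symbols; accept from those whose window starts with `p`.
       p  q 
>  A   B  C 
   B   D  E 
   C   F  G 
 * D   D  E 
 * E   F  G 
   F   D  E 
   G   F  G 
(> = start, * = accepting)

start=A accept=D,E A-p->B A-q->C B-p->D B-q->E C-p->F C-q->G D-p->D D-q->E E-p->F E-q->G F-p->D F-q->E G-p->F G-q->G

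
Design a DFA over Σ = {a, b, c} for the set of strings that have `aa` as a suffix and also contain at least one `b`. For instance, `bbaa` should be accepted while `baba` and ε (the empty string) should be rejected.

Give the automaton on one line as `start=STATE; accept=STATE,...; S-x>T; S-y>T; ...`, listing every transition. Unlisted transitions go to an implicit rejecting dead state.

start=s0; accept=s3; s0-a>s0; s0-b>s1; s0-c>s0; s1-a>s2; s1-b>s1; s1-c>s1; s2-a>s3; s2-b>s1; s2-c>s1; s3-a>s3; s3-b>s1; s3-c>s1

Run two small machines in parallel and take their product. One (3 states) tracks how much of the suffix `aa` has currently been matched; the other (3 states) tracks the count of `b`s, saturating at 2. Each combined state is a pair, one component from each; accept when both components accept. Equivalent product states are then merged.
With 4 states:
        a   b   c  
>  s0   s0  s1  s0 
   s1   s2  s1  s1 
   s2   s3  s1  s1 
 * s3   s3  s1  s1 
(> = start, * = accepting)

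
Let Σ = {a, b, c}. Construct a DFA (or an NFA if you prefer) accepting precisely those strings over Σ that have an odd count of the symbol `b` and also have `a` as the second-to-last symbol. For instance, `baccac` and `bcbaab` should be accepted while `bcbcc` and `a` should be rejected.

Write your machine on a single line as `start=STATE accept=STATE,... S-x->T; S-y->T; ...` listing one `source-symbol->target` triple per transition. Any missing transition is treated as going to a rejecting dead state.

Build one automaton per condition and run them in lockstep. One (2 states) tracks the count of `b`s modulo 2; the other (13 states) tracks the last 2 symbols read. Each combined state is a pair, one component from each; accept when both components accept. After merging equivalent states the machine shrinks.
A 6-state machine:
        a   b   c  
>  S0   S1  S2  S0 
   S1   S1  S3  S0 
   S2   S4  S0  S2 
 * S3   S4  S0  S2 
   S4   S5  S0  S3 
 * S5   S5  S0  S3 
(> = start, * = accepting)

start=S0; accept=S3,S5; S0-a->S1; S0-b->S2; S0-c->S0; S1-a->S1; S1-b->S3; S1-c->S0; S2-a->S4; S2-b->S0; S2-c->S2; S3-a->S4; S3-b->S0; S3-c->S2; S4-a->S5; S4-b->S0; S4-c->S3; S5-a->S5; S5-b->S0; S5-c->S3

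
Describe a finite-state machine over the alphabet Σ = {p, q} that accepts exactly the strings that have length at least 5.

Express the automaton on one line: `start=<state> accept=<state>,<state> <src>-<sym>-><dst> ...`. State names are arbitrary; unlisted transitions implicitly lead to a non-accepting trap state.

Count input length up to 6: every symbol moves from A toward G, which means 'more than 5' and absorbs. Accept from {F, G}.
7 states suffice.
       p  q 
>  A   B  B 
   B   C  C 
   C   D  D 
   D   E  E 
   E   F  F 
 * F   G  G 
 * G   G  G 
(> = start, * = accepting)

start=A accept=F,G A-p->B A-q->B B-p->C B-q->C C-p->D C-q->D D-p->E D-q->E E-p->F E-q->F F-p->G F-q->G G-p->G G-q->G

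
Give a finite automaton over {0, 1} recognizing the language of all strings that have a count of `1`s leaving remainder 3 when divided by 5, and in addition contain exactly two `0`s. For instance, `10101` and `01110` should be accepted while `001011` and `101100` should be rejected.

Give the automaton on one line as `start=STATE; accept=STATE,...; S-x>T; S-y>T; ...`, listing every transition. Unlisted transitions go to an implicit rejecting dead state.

Handle the two conditions separately and then intersect. The first has 5 states tracking the count of `1`s modulo 5; the second has 4 states tracking the count of `0`s, saturating at 3. A product state is a pair (one from each), accepting exactly when both do. Minimizing collapses redundant product states.
       0  1 
>  A   B  C 
   B   D  E 
   C   E  F 
   D   G  H 
   E   H  I 
   F   I  J 
   G   G  G 
   H   G  K 
   I   K  L 
   J   L  M 
   K   G  N 
   L   N  O 
   M   O  A 
 * N   G  P 
   O   P  B 
   P   G  D 
(> = start, * = accepting)

start=A; accept=N; A-0>B; A-1>C; B-0>D; B-1>E; C-0>E; C-1>F; D-0>G; D-1>H; E-0>H; E-1>I; F-0>I; F-1>J; G-0>G; G-1>G; H-0>G; H-1>K; I-0>K; I-1>L; J-0>L; J-1>M; K-0>G; K-1>N; L-0>N; L-1>O; M-0>O; M-1>A; N-0>G; N-1>P; O-0>P; O-1>B; P-0>G; P-1>D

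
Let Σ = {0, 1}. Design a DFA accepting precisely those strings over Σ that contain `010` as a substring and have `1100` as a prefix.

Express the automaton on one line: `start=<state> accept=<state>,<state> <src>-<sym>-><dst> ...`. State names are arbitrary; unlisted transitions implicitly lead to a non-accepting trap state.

Handle the two conditions separately and then intersect. One (4 states) tracks whether and how much of `010` has been seen; the other (6 states) tracks whether the input so far still matches the prefix `1100`. Each combined state is a pair, one component from each; accept when both components accept.
          0    1  
>  S0     S1   S2 
   S1     S1   S3 
   S2     S1   S4 
   S3     S5   S6 
   S4     S7   S6 
   S5     S5   S5 
   S6     S1   S6 
   S7     S8   S3 
   S8     S8   S9 
   S9    S10  S11 
 * S10   S10  S10 
   S11    S8  S11 
(> = start, * = accepting)

start=S0 accept=S10 S0-0->S1 S0-1->S2 S1-0->S1 S1-1->S3 S2-0->S1 S2-1->S4 S3-0->S5 S3-1->S6 S4-0->S7 S4-1->S6 S5-0->S5 S5-1->S5 S6-0->S1 S6-1->S6 S7-0->S8 S7-1->S3 S8-0->S8 S8-1->S9 S9-0->S10 S9-1->S11 S10-0->S10 S10-1->S10 S11-0->S8 S11-1->S11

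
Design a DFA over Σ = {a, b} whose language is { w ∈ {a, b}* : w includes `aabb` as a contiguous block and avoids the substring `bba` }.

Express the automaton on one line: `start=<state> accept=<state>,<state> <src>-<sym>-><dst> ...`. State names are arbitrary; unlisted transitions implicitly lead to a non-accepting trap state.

Build one automaton per condition and run them in lockstep. The first has 5 states tracking whether and how much of `aabb` has been seen; the second has 4 states tracking partial matches of the forbidden pattern `bba`. A product state is a pair (one from each), accepting exactly when both do.
A 12-state machine:
          a    b  
>  q0     q1   q2 
   q1     q3   q2 
   q2     q1   q4 
   q3     q3   q5 
   q4     q6   q4 
   q5     q1   q7 
   q6     q8   q9 
 * q7    q10   q7 
   q8     q8  q11 
   q9     q6   q9 
   q10   q10  q10 
   q11    q6  q10 
(> = start, * = accepting)

start=q0 accept=q7 q0-a->q1 q0-b->q2 q1-a->q3 q1-b->q2 q2-a->q1 q2-b->q4 q3-a->q3 q3-b->q5 q4-a->q6 q4-b->q4 q5-a->q1 q5-b->q7 q6-a->q8 q6-b->q9 q7-a->q10 q7-b->q7 q8-a->q8 q8-b->q11 q9-a->q6 q9-b->q9 q10-a->q10 q10-b->q10 q11-a->q6 q11-b->q10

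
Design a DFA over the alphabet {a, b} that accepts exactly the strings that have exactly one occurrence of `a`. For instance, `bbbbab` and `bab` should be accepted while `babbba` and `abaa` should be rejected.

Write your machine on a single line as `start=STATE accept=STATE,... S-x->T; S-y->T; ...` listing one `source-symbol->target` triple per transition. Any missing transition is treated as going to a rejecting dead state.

Only the number of `a`s matters, and only up to 2. Make a chain q0 → q1 → q2 advanced by each `a` (with q2 absorbing); every other symbol self-loops. The accepting set is {q1}.
        a   b  
>  q0   q1  q0 
 * q1   q2  q1 
   q2   q2  q2 
(> = start, * = accepting)

start=q0; accept=q1; q0-a->q1; q0-b->q0; q1-a->q2; q1-b->q1; q2-a->q2; q2-b->q2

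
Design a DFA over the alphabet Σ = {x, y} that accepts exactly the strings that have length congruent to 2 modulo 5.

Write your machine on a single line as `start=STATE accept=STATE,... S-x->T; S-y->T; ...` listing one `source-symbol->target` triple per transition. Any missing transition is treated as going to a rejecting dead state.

Only the length mod 5 matters, so use a 5-cycle: from any state, every input symbol moves to the next state, wrapping q4 back to q0. Mark q2 accepting.
With 5 states:
        x   y  
>  q0   q1  q1 
   q1   q2  q2 
 * q2   q3  q3 
   q3   q4  q4 
   q4   q0  q0 
(> = start, * = accepting)

start=q0; accept=q2; q0-x->q1; q0-y->q1; q1-x->q2; q1-y->q2; q2-x->q3; q2-y->q3; q3-x->q4; q3-y->q4; q4-x->q0; q4-y->q0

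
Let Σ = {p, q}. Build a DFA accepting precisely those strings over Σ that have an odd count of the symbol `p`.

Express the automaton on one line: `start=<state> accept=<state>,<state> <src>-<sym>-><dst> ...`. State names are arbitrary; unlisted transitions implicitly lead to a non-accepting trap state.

The only thing that matters is how many `p`s have appeared, reduced mod 2. Use one state per residue: s0 for 0, …, s1 for 1. Reading `p` moves to the next residue; anything else stays put. s1 is accepting.
With 2 states:
        p   q  
>  s0   s1  s0 
 * s1   s0  s1 
(> = start, * = accepting)

start=s0 accept=s1 s0-p->s1 s0-q->s0 s1-p->s0 s1-q->s1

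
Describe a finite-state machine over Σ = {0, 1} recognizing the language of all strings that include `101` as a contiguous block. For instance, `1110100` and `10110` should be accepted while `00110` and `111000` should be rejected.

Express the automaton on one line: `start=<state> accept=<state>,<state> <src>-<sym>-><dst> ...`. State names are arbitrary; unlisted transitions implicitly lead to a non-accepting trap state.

States A..C record the length of the longest prefix of `101` that matches the current input suffix. Reaching D means `101` has been seen, and we stay there forever. Accept from D.
With 4 states:
       0  1 
>  A   A  B 
   B   C  B 
   C   A  D 
 * D   D  D 
(> = start, * = accepting)

start=A accept=D A-0->A A-1->B B-0->C B-1->B C-0->A C-1->D D-0->D D-1->D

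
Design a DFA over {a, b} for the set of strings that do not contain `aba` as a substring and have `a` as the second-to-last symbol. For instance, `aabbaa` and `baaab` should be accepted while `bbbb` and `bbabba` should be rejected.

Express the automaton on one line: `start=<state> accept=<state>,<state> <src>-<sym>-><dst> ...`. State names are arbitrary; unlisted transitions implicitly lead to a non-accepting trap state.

start=s0 accept=s3,s4 s0-a->s1 s0-b->s2 s1-a->s3 s1-b->s4 s2-a->s5 s2-b->s6 s3-a->s3 s3-b->s4 s4-a->s7 s4-b->s6 s5-a->s3 s5-b->s4 s6-a->s5 s6-b->s6 s7-a->s8 s7-b->s9 s8-a->s8 s8-b->s9 s9-a->s7 s9-b->s10 s10-a->s7 s10-b->s10

Run two small machines in parallel and take their product. One (4 states) tracks partial matches of the forbidden pattern `aba`; the other (7 states) tracks the last 2 symbols read. Each combined state is a pair, one component from each; accept when both components accept.
With 11 states:
          a    b  
>  s0     s1   s2 
   s1     s3   s4 
   s2     s5   s6 
 * s3     s3   s4 
 * s4     s7   s6 
   s5     s3   s4 
   s6     s5   s6 
   s7     s8   s9 
   s8     s8   s9 
   s9     s7  s10 
   s10    s7  s10 
(> = start, * = accepting)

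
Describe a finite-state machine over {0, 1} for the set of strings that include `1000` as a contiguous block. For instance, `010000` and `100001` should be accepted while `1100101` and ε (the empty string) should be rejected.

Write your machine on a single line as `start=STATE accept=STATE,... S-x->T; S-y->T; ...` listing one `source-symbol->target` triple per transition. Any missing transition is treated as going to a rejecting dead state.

start=q0; accept=q4; q0-0->q0; q0-1->q1; q1-0->q2; q1-1->q1; q2-0->q3; q2-1->q1; q3-0->q4; q3-1->q1; q4-0->q4; q4-1->q4

Track how much of `1000` has been matched so far: state q0 is no progress, q4 is the absorbing accept state reached once `1000` has occurred. Intermediate states record partial matches; on a mismatch, fall back to the longest reusable overlap.
A 5-state machine:
        0   1  
>  q0   q0  q1 
   q1   q2  q1 
   q2   q3  q1 
   q3   q4  q1 
 * q4   q4  q4 
(> = start, * = accepting)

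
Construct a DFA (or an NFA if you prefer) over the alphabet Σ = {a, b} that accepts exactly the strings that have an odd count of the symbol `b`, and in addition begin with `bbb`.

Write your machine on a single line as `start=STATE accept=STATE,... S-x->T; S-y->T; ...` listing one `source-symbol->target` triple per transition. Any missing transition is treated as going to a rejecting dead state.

Build one automaton per condition and run them in lockstep. The first has 2 states tracking the count of `b`s modulo 2; the second has 5 states tracking whether the input so far still matches the prefix `bbb`. A product state is a pair (one from each), accepting exactly when both do. Equivalent product states are then merged.
A 6-state machine:
        a   b  
>  q0   q1  q2 
   q1   q1  q1 
   q2   q1  q3 
   q3   q1  q4 
 * q4   q4  q5 
   q5   q5  q4 
(> = start, * = accepting)

start=q0; accept=q4; q0-a->q1; q0-b->q2; q1-a->q1; q1-b->q1; q2-a->q1; q2-b->q3; q3-a->q1; q3-b->q4; q4-a->q4; q4-b->q5; q5-a->q5; q5-b->q4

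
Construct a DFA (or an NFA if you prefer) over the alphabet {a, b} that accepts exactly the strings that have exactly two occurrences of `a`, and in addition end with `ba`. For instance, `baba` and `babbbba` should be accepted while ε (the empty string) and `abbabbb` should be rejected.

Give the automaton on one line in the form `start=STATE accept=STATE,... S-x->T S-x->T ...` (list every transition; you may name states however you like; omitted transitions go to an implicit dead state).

Build one automaton per condition and run them in lockstep. The first has 4 states tracking the count of `a`s, saturating at 3; the second has 3 states tracking how much of the suffix `ba` has currently been matched. A product state is a pair (one from each), accepting exactly when both do. Minimizing collapses redundant product states.
5 states suffice.
        a   b  
>  q0   q1  q0 
   q1   q2  q3 
   q2   q2  q2 
   q3   q4  q3 
 * q4   q2  q2 
(> = start, * = accepting)

start=q0 accept=q4 q0-a->q1 q0-b->q0 q1-a->q2 q1-b->q3 q2-a->q2 q2-b->q2 q3-a->q4 q3-b->q3 q4-a->q2 q4-b->q2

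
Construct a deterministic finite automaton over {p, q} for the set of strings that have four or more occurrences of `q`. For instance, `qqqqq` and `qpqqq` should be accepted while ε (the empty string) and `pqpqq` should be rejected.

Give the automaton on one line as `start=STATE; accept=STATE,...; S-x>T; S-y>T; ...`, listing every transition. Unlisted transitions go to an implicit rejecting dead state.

start=A; accept=E,F; A-p>A; A-q>B; B-p>B; B-q>C; C-p>C; C-q>D; D-p>D; D-q>E; E-p>E; E-q>F; F-p>F; F-q>F

Only the number of `q`s matters, and only up to 5. Make a chain A → B → C → D → E → F advanced by each `q` (with F absorbing); every other symbol self-loops. The accepting set is {E, F}.
A 6-state machine:
       p  q 
>  A   A  B 
   B   B  C 
   C   C  D 
   D   D  E 
 * E   E  F 
 * F   F  F 
(> = start, * = accepting)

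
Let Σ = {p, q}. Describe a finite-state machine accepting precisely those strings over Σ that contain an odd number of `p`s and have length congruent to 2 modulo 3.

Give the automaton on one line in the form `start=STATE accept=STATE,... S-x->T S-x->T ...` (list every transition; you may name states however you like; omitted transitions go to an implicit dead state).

Build one automaton per condition and run them in lockstep. The first has 2 states tracking the count of `p`s modulo 2; the second has 3 states tracking the input length modulo 3. A product state is a pair (one from each), accepting exactly when both do.
A 6-state machine:
        p   q  
>  S0   S1  S2 
   S1   S3  S4 
   S2   S4  S3 
   S3   S5  S0 
 * S4   S0  S5 
   S5   S2  S1 
(> = start, * = accepting)

start=S0 accept=S4 S0-p->S1 S0-q->S2 S1-p->S3 S1-q->S4 S2-p->S4 S2-q->S3 S3-p->S5 S3-q->S0 S4-p->S0 S4-q->S5 S5-p->S2 S5-q->S1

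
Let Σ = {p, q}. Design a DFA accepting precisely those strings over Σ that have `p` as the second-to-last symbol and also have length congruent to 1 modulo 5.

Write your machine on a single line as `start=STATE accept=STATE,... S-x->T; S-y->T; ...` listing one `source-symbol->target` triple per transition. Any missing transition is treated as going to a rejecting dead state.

start=A; accept=T,U; A-p->B; A-q->C; B-p->D; B-q->E; C-p->F; C-q->G; D-p->H; D-q->I; E-p->J; E-q->K; F-p->H; F-q->I; G-p->J; G-q->K; H-p->L; H-q->M; I-p->N; I-q->O; J-p->L; J-q->M; K-p->N; K-q->O; L-p->P; L-q->Q; M-p->R; M-q->S; N-p->P; N-q->Q; O-p->R; O-q->S; P-p->T; P-q->U; Q-p->V; Q-q->W; R-p->T; R-q->U; S-p->V; S-q->W; T-p->D; T-q->E; U-p->F; U-q->G; V-p->D; V-q->E; W-p->F; W-q->G

Build one automaton per condition and run them in lockstep. The first has 7 states tracking the last 2 symbols read; the second has 5 states tracking the input length modulo 5. A product state is a pair (one from each), accepting exactly when both do.
With 23 states:
       p  q 
>  A   B  C 
   B   D  E 
   C   F  G 
   D   H  I 
   E   J  K 
   F   H  I 
   G   J  K 
   H   L  M 
   I   N  O 
   J   L  M 
   K   N  O 
   L   P  Q 
   M   R  S 
   N   P  Q 
   O   R  S 
   P   T  U 
   Q   V  W 
   R   T  U 
   S   V  W 
 * T   D  E 
 * U   F  G 
   V   D  E 
   W   F  G 
(> = start, * = accepting)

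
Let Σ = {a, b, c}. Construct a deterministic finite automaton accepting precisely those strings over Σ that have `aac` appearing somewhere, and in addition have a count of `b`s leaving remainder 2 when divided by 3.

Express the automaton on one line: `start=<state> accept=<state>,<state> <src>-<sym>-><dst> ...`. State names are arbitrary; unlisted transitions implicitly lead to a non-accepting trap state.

start=q0 accept=q11 q0-a->q1 q0-b->q2 q0-c->q0 q1-a->q3 q1-b->q2 q1-c->q0 q2-a->q4 q2-b->q5 q2-c->q2 q3-a->q3 q3-b->q2 q3-c->q6 q4-a->q7 q4-b->q5 q4-c->q2 q5-a->q8 q5-b->q0 q5-c->q5 q6-a->q6 q6-b->q9 q6-c->q6 q7-a->q7 q7-b->q5 q7-c->q9 q8-a->q10 q8-b->q0 q8-c->q5 q9-a->q9 q9-b->q11 q9-c->q9 q10-a->q10 q10-b->q0 q10-c->q11 q11-a->q11 q11-b->q6 q11-c->q11

Run two small machines in parallel and take their product. The first has 4 states tracking whether and how much of `aac` has been seen; the second has 3 states tracking the count of `b`s modulo 3. A product state is a pair (one from each), accepting exactly when both do.
          a    b    c  
>  q0     q1   q2   q0 
   q1     q3   q2   q0 
   q2     q4   q5   q2 
   q3     q3   q2   q6 
   q4     q7   q5   q2 
   q5     q8   q0   q5 
   q6     q6   q9   q6 
   q7     q7   q5   q9 
   q8    q10   q0   q5 
   q9     q9  q11   q9 
   q10   q10   q0  q11 
 * q11   q11   q6  q11 
(> = start, * = accepting)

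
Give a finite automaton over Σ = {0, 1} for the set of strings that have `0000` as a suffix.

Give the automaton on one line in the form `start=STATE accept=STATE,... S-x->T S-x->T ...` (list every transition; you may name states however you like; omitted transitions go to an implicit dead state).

start=s0 accept=s4 s0-0->s1 s0-1->s0 s1-0->s2 s1-1->s0 s2-0->s3 s2-1->s0 s3-0->s4 s3-1->s0 s4-0->s4 s4-1->s0

Let each state record the length of the longest suffix of the input read so far that is also a prefix of `0000`. s1 means the last symbol is `0`; s2 means the last 2 symbols are `00`; s3 means the last 3 symbols are `000`; s4 means the last 4 symbols are `0000`. Accept only at s4, where the string currently ends in `0000`.
With 5 states:
        0   1  
>  s0   s1  s0 
   s1   s2  s0 
   s2   s3  s0 
   s3   s4  s0 
 * s4   s4  s0 
(> = start, * = accepting)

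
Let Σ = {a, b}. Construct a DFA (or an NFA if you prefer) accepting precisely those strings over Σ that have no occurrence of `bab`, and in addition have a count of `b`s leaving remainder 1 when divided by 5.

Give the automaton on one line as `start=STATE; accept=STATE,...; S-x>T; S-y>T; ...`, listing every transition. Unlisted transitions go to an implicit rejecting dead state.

Handle the two conditions separately and then intersect. The first has 4 states tracking partial matches of the forbidden pattern `bab`; the second has 5 states tracking the count of `b`s modulo 5. A product state is a pair (one from each), accepting exactly when both do. Equivalent product states are then merged.
A 16-state machine:
          a    b  
>  q0     q0   q1 
 * q1     q2   q3 
 * q2     q4   q5 
   q3     q6   q7 
 * q4     q4   q3 
   q5     q5   q5 
   q6     q8   q5 
   q7     q9  q10 
   q8     q8   q7 
   q9    q11   q5 
   q10   q12  q13 
   q11   q11  q10 
   q12   q14   q5 
   q13   q15   q1 
   q14   q14  q13 
   q15    q0   q5 
(> = start, * = accepting)

start=q0; accept=q1,q2,q4; q0-a>q0; q0-b>q1; q1-a>q2; q1-b>q3; q2-a>q4; q2-b>q5; q3-a>q6; q3-b>q7; q4-a>q4; q4-b>q3; q5-a>q5; q5-b>q5; q6-a>q8; q6-b>q5; q7-a>q9; q7-b>q10; q8-a>q8; q8-b>q7; q9-a>q11; q9-b>q5; q10-a>q12; q10-b>q13; q11-a>q11; q11-b>q10; q12-a>q14; q12-b>q5; q13-a>q15; q13-b>q1; q14-a>q14; q14-b>q13; q15-a>q0; q15-b>q5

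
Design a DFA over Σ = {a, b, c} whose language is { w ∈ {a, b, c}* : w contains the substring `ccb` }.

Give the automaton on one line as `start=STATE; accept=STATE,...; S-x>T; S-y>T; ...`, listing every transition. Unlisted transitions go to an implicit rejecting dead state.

start=q0; accept=q3; q0-a>q0; q0-b>q0; q0-c>q1; q1-a>q0; q1-b>q0; q1-c>q2; q2-a>q0; q2-b>q3; q2-c>q2; q3-a>q3; q3-b>q3; q3-c>q3

States q0..q2 record the length of the longest prefix of `ccb` that matches the current input suffix. Reaching q3 means `ccb` has been seen, and we stay there forever. Accept from q3.
4 states suffice.
        a   b   c  
>  q0   q0  q0  q1 
   q1   q0  q0  q2 
   q2   q0  q3  q2 
 * q3   q3  q3  q3 
(> = start, * = accepting)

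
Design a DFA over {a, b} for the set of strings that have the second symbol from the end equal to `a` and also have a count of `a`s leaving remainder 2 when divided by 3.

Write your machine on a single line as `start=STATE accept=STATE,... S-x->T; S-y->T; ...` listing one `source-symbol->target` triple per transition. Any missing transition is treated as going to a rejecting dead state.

start=q0; accept=q2,q4; q0-a->q1; q0-b->q0; q1-a->q2; q1-b->q3; q2-a->q0; q2-b->q4; q3-a->q5; q3-b->q3; q4-a->q0; q4-b->q6; q5-a->q0; q5-b->q4; q6-a->q0; q6-b->q6

Run two small machines in parallel and take their product. One (7 states) tracks the last 2 symbols read; the other (3 states) tracks the count of `a`s modulo 3. Each combined state is a pair, one component from each; accept when both components accept. Equivalent product states are then merged.
7 states suffice.
        a   b  
>  q0   q1  q0 
   q1   q2  q3 
 * q2   q0  q4 
   q3   q5  q3 
 * q4   q0  q6 
   q5   q0  q4 
   q6   q0  q6 
(> = start, * = accepting)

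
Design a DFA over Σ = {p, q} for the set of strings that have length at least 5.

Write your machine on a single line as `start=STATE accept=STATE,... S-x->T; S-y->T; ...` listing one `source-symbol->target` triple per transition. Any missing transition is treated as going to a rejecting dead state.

Count input length up to 6: every symbol moves from A toward G, which means 'more than 5' and absorbs. Accept from {F, G}.
       p  q 
>  A   B  B 
   B   C  C 
   C   D  D 
   D   E  E 
   E   F  F 
 * F   G  G 
 * G   G  G 
(> = start, * = accepting)

start=A; accept=F,G; A-p->B; A-q->B; B-p->C; B-q->C; C-p->D; C-q->D; D-p->E; D-q->E; E-p->F; E-q->F; F-p->G; F-q->G; G-p->G; G-q->G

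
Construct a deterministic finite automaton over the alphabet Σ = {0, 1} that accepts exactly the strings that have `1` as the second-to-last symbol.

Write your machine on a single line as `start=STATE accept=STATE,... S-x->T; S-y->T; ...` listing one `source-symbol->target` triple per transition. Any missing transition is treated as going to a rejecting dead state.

Because acceptance depends on a position counted from the end, the machine has to buffer the most recent 2 symbols. Make each state the string of the last up-to-2 symbols read; on input `x` shift the window left and append `x`. Accept when the buffered window has length 2 and begins with `1`.
        0   1  
>  q0   q1  q2 
   q1   q3  q4 
   q2   q5  q6 
   q3   q3  q4 
   q4   q5  q6 
 * q5   q3  q4 
 * q6   q5  q6 
(> = start, * = accepting)

start=q0; accept=q5,q6; q0-0->q1; q0-1->q2; q1-0->q3; q1-1->q4; q2-0->q5; q2-1->q6; q3-0->q3; q3-1->q4; q4-0->q5; q4-1->q6; q5-0->q3; q5-1->q4; q6-0->q5; q6-1->q6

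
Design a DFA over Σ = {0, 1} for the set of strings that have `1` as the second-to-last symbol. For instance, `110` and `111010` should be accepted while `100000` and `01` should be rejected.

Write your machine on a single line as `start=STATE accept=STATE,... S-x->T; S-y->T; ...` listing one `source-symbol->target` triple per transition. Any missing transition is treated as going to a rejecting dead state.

A DFA must remember the last 2 symbols (since which symbol is second-to-last isn't known until the input ends). Use one state per possible window of the last ≤2 symbols; accept from those whose window starts with `1`.
        0   1  
>  q0   q1  q2 
   q1   q3  q4 
   q2   q5  q6 
   q3   q3  q4 
   q4   q5  q6 
 * q5   q3  q4 
 * q6   q5  q6 
(> = start, * = accepting)

start=q0; accept=q5,q6; q0-0->q1; q0-1->q2; q1-0->q3; q1-1->q4; q2-0->q5; q2-1->q6; q3-0->q3; q3-1->q4; q4-0->q5; q4-1->q6; q5-0->q3; q5-1->q4; q6-0->q5; q6-1->q6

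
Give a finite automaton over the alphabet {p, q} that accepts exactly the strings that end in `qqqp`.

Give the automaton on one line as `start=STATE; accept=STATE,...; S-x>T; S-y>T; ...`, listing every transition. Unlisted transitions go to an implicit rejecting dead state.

start=A; accept=E; A-p>A; A-q>B; B-p>A; B-q>C; C-p>A; C-q>D; D-p>E; D-q>D; E-p>A; E-q>B

Let each state record the length of the longest suffix of the input read so far that is also a prefix of `qqqp`. B means the last symbol is `q`; C means the last 2 symbols are `qq`; D means the last 3 symbols are `qqq`; E means the last 4 symbols are `qqqp`. Accept only at E, where the string currently ends in `qqqp`.
A 5-state machine:
       p  q 
>  A   A  B 
   B   A  C 
   C   A  D 
   D   E  D 
 * E   A  B 
(> = start, * = accepting)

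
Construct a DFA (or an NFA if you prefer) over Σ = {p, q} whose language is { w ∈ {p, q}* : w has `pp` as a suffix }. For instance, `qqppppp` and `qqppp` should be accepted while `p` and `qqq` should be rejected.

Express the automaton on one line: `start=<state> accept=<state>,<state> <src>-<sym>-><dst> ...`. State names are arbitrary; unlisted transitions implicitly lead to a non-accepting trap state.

Remember how much of `pp` the current input suffix matches. State A means no match yet; B means the last symbol is `p`; C means the last 2 symbols are `pp`. Only C accepts. On a mismatch, fall back to the longest proper suffix that is still a prefix of `pp`.
With 3 states:
       p  q 
>  A   B  A 
   B   C  A 
 * C   C  A 
(> = start, * = accepting)

start=A accept=C A-p->B A-q->A B-p->C B-q->A C-p->C C-q->A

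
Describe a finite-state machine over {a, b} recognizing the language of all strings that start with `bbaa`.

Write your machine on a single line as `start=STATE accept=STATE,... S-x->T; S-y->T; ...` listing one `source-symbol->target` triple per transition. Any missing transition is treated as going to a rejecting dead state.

start=S0; accept=S4; S0-a->S5; S0-b->S1; S1-a->S5; S1-b->S2; S2-a->S3; S2-b->S5; S3-a->S4; S3-b->S5; S4-a->S4; S4-b->S4; S5-a->S5; S5-b->S5

Check the first 4 symbols one by one: S0 through S3 record how many have matched `bbaa` so far; any wrong symbol goes to the dead state S5. After all 4 match we enter the accepting sink S4.
A 6-state machine:
        a   b  
>  S0   S5  S1 
   S1   S5  S2 
   S2   S3  S5 
   S3   S4  S5 
 * S4   S4  S4 
   S5   S5  S5 
(> = start, * = accepting)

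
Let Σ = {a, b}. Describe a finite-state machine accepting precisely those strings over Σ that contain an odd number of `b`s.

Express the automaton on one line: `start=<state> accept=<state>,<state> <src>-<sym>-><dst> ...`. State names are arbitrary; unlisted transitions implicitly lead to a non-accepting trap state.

The only thing that matters is how many `b`s have appeared, reduced mod 2. Use one state per residue: q0 for 0, …, q1 for 1. Reading `b` moves to the next residue; anything else stays put. q1 is accepting.
A 2-state machine:
        a   b  
>  q0   q0  q1 
 * q1   q1  q0 
(> = start, * = accepting)

start=q0 accept=q1 q0-a->q0 q0-b->q1 q1-a->q1 q1-b->q0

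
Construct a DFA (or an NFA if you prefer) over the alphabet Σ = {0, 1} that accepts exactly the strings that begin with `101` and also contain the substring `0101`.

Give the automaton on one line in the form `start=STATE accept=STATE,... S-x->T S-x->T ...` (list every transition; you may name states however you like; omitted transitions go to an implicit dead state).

start=A accept=M A-0->B A-1->C B-0->B B-1->D C-0->E C-1->F D-0->G D-1->F E-0->B E-1->H F-0->B F-1->F G-0->B G-1->I H-0->J H-1->K I-0->I I-1->I J-0->L J-1->M K-0->L K-1->K L-0->L L-1->H M-0->M M-1->M

Build one automaton per condition and run them in lockstep. The first has 5 states tracking whether the input so far still matches the prefix `101`; the second has 5 states tracking whether and how much of `0101` has been seen. A product state is a pair (one from each), accepting exactly when both do.
A 13-state machine:
       0  1 
>  A   B  C 
   B   B  D 
   C   E  F 
   D   G  F 
   E   B  H 
   F   B  F 
   G   B  I 
   H   J  K 
   I   I  I 
   J   L  M 
   K   L  K 
   L   L  H 
 * M   M  M 
(> = start, * = accepting)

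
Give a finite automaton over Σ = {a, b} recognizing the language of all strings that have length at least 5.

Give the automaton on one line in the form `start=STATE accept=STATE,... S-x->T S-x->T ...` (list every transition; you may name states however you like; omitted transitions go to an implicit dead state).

We only need to distinguish lengths 0, 1, …, 5, and '>5'. Chain s0 → s1 → s2 → s3 → s4 → s5 → s6 on every symbol, with s6 looping. Accepting states: {s5, s6}.
A 7-state machine:
        a   b  
>  s0   s1  s1 
   s1   s2  s2 
   s2   s3  s3 
   s3   s4  s4 
   s4   s5  s5 
 * s5   s6  s6 
 * s6   s6  s6 
(> = start, * = accepting)

start=s0 accept=s5,s6 s0-a->s1 s0-b->s1 s1-a->s2 s1-b->s2 s2-a->s3 s2-b->s3 s3-a->s4 s3-b->s4 s4-a->s5 s4-b->s5 s5-a->s6 s5-b->s6 s6-a->s6 s6-b->s6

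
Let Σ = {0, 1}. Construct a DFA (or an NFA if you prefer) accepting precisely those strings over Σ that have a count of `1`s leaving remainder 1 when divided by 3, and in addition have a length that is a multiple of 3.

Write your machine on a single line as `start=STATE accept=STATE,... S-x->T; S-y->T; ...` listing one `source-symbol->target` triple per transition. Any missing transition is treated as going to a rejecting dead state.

start=A; accept=G; A-0->B; A-1->C; B-0->D; B-1->E; C-0->E; C-1->F; D-0->A; D-1->G; E-0->G; E-1->H; F-0->H; F-1->A; G-0->C; G-1->I; H-0->I; H-1->B; I-0->F; I-1->D

Run two small machines in parallel and take their product. The first has 3 states tracking the count of `1`s modulo 3; the second has 3 states tracking the input length modulo 3. A product state is a pair (one from each), accepting exactly when both do.
With 9 states:
       0  1 
>  A   B  C 
   B   D  E 
   C   E  F 
   D   A  G 
   E   G  H 
   F   H  A 
 * G   C  I 
   H   I  B 
   I   F  D 
(> = start, * = accepting)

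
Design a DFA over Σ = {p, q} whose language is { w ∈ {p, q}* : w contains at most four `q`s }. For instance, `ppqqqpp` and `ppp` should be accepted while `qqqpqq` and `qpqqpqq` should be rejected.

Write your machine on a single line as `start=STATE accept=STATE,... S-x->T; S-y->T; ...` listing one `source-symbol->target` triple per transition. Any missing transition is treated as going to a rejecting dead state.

Only the number of `q`s matters, and only up to 5. Make a chain A → B → C → D → E → F advanced by each `q` (with F absorbing); every other symbol self-loops. The accepting set is {A, B, C, D, E}.
With 6 states:
       p  q 
>* A   A  B 
 * B   B  C 
 * C   C  D 
 * D   D  E 
 * E   E  F 
   F   F  F 
(> = start, * = accepting)

start=A; accept=A,B,C,D,E; A-p->A; A-q->B; B-p->B; B-q->C; C-p->C; C-q->D; D-p->D; D-q->E; E-p->E; E-q->F; F-p->F; F-q->F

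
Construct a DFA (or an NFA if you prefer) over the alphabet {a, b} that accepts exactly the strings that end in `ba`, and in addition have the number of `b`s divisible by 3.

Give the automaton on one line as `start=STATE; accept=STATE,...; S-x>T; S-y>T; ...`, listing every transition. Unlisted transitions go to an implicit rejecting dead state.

Run two small machines in parallel and take their product. One (3 states) tracks how much of the suffix `ba` has currently been matched; the other (3 states) tracks the count of `b`s modulo 3. Each combined state is a pair, one component from each; accept when both components accept. Minimizing collapses redundant product states.
With 5 states:
        a   b  
>  q0   q0  q1 
   q1   q1  q2 
   q2   q2  q3 
   q3   q4  q1 
 * q4   q0  q1 
(> = start, * = accepting)

start=q0; accept=q4; q0-a>q0; q0-b>q1; q1-a>q1; q1-b>q2; q2-a>q2; q2-b>q3; q3-a>q4; q3-b>q1; q4-a>q0; q4-b>q1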